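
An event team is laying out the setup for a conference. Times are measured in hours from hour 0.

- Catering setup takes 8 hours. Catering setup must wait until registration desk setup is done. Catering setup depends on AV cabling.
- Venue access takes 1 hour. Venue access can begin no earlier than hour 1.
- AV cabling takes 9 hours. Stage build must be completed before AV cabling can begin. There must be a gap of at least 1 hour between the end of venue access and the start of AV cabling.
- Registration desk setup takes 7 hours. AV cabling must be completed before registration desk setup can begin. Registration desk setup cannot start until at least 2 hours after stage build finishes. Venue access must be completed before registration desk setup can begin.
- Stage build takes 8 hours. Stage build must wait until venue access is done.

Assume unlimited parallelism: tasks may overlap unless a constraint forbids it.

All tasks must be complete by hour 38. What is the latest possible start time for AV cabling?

To finish by hour 38, catering setup (duration 8) must start no later than hour 30.
Registration desk setup has to be done before catering setup (must start by hour 30). That means finishing by hour 30, i.e. starting by 30 − 7 = hour 23.
AV cabling feeds registration desk setup (must start by hour 23); catering setup (must start by hour 30). Taking the minimum, AV cabling must finish by hour 23 and start by 23 − 9 = hour 14.

14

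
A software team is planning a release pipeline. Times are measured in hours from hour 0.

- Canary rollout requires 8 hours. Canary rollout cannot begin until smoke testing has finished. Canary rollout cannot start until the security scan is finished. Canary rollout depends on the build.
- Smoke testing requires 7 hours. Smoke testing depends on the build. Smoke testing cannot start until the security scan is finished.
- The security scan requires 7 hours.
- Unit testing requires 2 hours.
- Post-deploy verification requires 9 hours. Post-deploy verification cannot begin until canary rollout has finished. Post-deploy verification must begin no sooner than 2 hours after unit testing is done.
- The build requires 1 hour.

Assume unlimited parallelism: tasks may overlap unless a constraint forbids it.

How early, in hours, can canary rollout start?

The security scan has no prerequisites, so it starts at hour 0 and finishes at hour 7.
The build has no prerequisites, so it starts at hour 0 and finishes at hour 1.
Smoke testing has to wait for the build (finishes hour 1); the security scan (finishes hour 7). The latest of these is hour 7, so smoke testing runs hour 7 to 7 + 7 = hour 14.
Canary rollout waits on smoke testing (finishes hour 14); the security scan (finishes hour 7); the build (finishes hour 1). The latest of these is hour 14, which is the earliest canary rollout can start.

14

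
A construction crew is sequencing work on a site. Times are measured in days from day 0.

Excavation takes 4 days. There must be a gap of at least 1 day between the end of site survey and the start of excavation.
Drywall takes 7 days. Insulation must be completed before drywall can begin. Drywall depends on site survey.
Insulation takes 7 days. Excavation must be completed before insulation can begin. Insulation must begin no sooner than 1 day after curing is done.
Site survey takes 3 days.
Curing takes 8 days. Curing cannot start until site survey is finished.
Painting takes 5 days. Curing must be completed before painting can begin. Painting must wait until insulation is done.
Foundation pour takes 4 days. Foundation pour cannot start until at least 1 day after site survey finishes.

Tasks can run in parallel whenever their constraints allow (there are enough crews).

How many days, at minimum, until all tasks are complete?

26

Nothing blocks site survey, so it runs from day 0 to day 3.
After site survey (finishes day 3), curing can start at day 3 and finishes at day 11.
Foundation pour cannot begin until site survey (finishes day 3, plus 1-day gap → day 4). It runs from day 4 to 4 + 4 = day 8.
Excavation waits on site survey (finishes day 3, plus 1-day gap → day 4), so it starts at day 4 and finishes at 4 + 4 = day 8.
Insulation needs all of excavation (finishes day 8); curing (finishes day 11, plus 1-day gap → day 12). That puts its earliest start at day 12; it finishes at 12 + 7 = day 19.
For painting: curing (finishes day 11); insulation (finishes day 19). Taking the maximum gives a start of day 19, and it finishes at 19 + 5 = day 24.
Drywall has to wait for insulation (finishes day 19); site survey (finishes day 3). The latest of these is day 19, so drywall runs day 19 to 19 + 7 = day 26.
All tasks are finished once the last one completes. Finish times: Site survey at 3, Excavation at 8, Foundation pour at 8, Curing at 11, Insulation at 19, Drywall at 26, Painting at 24. The latest is day 26.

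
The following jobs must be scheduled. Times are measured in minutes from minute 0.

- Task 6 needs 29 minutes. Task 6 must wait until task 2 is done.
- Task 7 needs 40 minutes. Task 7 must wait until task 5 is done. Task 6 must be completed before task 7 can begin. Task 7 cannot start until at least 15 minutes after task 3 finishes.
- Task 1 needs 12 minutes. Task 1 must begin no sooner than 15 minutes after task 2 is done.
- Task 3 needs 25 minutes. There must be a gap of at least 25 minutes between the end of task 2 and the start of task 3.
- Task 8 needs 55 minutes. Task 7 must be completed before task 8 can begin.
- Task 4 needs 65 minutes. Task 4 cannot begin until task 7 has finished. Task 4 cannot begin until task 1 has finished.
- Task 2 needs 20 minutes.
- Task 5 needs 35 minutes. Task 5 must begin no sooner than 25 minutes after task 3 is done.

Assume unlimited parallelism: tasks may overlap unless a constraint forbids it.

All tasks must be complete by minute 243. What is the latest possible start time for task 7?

138

Task 4 must finish by minute 243; it takes 65 minutes, so it must start by 243 − 65 = minute 178.
To finish by minute 243, task 8 (duration 55) must start no later than minute 188.
For task 7: task 4 (must start by minute 178); task 8 (must start by minute 188). The most restrictive is minute 178; with a 40-minute duration, task 7 must start by minute 138.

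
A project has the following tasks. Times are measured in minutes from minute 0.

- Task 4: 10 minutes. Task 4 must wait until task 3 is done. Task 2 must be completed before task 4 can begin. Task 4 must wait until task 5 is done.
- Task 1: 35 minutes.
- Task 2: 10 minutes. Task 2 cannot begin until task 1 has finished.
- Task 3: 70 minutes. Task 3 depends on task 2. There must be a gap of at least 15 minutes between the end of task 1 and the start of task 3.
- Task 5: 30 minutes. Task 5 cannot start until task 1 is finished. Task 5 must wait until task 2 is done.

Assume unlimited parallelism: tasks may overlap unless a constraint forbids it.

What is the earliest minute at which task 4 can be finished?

130

Task 1 can start immediately at minute 0; it finishes at minute 35.
Task 2 waits on task 1 (finishes minute 35), so it starts at minute 35 and finishes at 35 + 10 = minute 45.
Task 5 cannot start until task 1 (finishes minute 35); task 2 (finishes minute 45). The controlling bound is minute 45, so task 5 finishes at 45 + 30 = minute 75.
Task 3 cannot start until task 2 (finishes minute 45); task 1 (finishes minute 35, plus 15-minute gap → minute 50). The controlling bound is minute 50, so task 3 finishes at 50 + 70 = minute 120.
Task 4 cannot start until task 3 (finishes minute 120); task 2 (finishes minute 45); task 5 (finishes minute 75). The controlling bound is minute 120, so task 4 finishes at 120 + 10 = minute 130.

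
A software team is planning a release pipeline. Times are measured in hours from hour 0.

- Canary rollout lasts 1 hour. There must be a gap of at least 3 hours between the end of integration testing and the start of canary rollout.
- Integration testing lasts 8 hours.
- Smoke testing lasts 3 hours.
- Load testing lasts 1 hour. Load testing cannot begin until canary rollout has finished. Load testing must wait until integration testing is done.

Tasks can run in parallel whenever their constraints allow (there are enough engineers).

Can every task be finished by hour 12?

Smoke testing has no prerequisites, so it starts at hour 0 and finishes at hour 3.
Integration testing has no prerequisites, so it starts at hour 0 and finishes at hour 8.
Canary rollout cannot begin until integration testing (finishes hour 8, plus 3-hour gap → hour 11). It runs from hour 11 to 11 + 1 = hour 12.
Load testing has to wait for canary rollout (finishes hour 12); integration testing (finishes hour 8). The latest of these is hour 12, so load testing runs hour 12 to 12 + 1 = hour 13.
The earliest everything can be done is hour 13, which is after the deadline of 12, so it is not possible.

No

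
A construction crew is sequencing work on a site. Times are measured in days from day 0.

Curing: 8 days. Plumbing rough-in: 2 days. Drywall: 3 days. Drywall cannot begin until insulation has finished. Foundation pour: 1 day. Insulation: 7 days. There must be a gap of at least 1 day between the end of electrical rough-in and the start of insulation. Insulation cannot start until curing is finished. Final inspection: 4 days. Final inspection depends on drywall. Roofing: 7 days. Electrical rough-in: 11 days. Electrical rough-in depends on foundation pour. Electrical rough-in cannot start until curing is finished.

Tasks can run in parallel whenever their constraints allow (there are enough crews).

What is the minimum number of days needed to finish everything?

Plumbing rough-in has no prerequisites, so it starts at day 0 and finishes at day 2.
Nothing blocks roofing, so it runs from day 0 to day 7.
Curing has no prerequisites, so it starts at day 0 and finishes at day 8.
Foundation pour has no prerequisites, so it starts at day 0 and finishes at day 1.
Electrical rough-in cannot start until foundation pour (finishes day 1); curing (finishes day 8). The controlling bound is day 8, so electrical rough-in finishes at 8 + 11 = day 19.
Insulation cannot start until electrical rough-in (finishes day 19, plus 1-day gap → day 20); curing (finishes day 8). The controlling bound is day 20, so insulation finishes at 20 + 7 = day 27.
Drywall waits on insulation (finishes day 27), so it starts at day 27 and finishes at 27 + 3 = day 30.
After drywall (finishes day 30), final inspection can start at day 30 and finishes at day 34.
All tasks are finished once the last one completes. Finish times: Foundation pour at 1, Curing at 8, Roofing at 7, Plumbing rough-in at 2, Electrical rough-in at 19, Insulation at 27, Drywall at 30, Final inspection at 34. The latest is day 34.

34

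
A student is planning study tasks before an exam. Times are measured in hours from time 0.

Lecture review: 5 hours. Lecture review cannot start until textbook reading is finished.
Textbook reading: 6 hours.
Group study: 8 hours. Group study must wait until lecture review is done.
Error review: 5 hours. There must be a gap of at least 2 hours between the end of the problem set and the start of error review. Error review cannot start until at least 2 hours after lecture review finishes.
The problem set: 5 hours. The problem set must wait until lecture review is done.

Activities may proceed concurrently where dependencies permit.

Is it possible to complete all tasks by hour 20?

Nothing blocks textbook reading, so it runs from hour 0 to hour 6.
Lecture review cannot begin until textbook reading (finishes hour 6). It runs from hour 6 to 6 + 5 = hour 11.
After lecture review (finishes hour 11), group study can start at hour 11 and finishes at hour 19.
After lecture review (finishes hour 11), the problem set can start at hour 11 and finishes at hour 16.
Error review cannot start until the problem set (finishes hour 16, plus 2-hour gap → hour 18); lecture review (finishes hour 11, plus 2-hour gap → hour 13). The controlling bound is hour 18, so error review finishes at 18 + 5 = hour 23.
The earliest everything can be done is hour 23, which is after the deadline of 20, so it is not possible.

No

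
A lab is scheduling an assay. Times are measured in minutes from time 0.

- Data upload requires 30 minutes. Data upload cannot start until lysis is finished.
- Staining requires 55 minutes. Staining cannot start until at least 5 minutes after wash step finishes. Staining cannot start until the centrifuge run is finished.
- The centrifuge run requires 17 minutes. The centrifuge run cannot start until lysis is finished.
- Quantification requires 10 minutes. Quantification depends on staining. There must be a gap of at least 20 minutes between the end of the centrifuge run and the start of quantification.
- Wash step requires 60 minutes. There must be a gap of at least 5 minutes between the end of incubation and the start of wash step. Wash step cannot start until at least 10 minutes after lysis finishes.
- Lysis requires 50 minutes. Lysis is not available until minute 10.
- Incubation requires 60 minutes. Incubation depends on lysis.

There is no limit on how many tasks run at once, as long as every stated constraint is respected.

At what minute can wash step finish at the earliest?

Lysis waits on its own release at minute 10, so it starts at minute 10 and finishes at 10 + 50 = minute 60.
Incubation cannot begin until lysis (finishes minute 60). It runs from minute 60 to 60 + 60 = minute 120.
Wash step needs all of incubation (finishes minute 120, plus 5-minute gap → minute 125); lysis (finishes minute 60, plus 10-minute gap → minute 70). That puts its earliest start at minute 125; it finishes at 125 + 60 = minute 185.

185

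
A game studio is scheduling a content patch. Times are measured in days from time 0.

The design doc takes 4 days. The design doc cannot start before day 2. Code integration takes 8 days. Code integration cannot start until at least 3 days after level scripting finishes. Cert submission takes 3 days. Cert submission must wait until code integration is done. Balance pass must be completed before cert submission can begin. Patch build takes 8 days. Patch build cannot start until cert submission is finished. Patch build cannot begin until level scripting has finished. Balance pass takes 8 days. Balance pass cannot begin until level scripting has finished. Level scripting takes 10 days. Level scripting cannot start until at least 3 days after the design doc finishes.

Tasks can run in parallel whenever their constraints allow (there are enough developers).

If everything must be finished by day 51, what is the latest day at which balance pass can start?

To finish by day 51, patch build (duration 8) must start no later than day 43.
Cert submission feeds into patch build (must start by day 43); so cert submission must finish by day 43 and therefore start by day 40.
Balance pass has to be done before cert submission (must start by day 40). That means finishing by day 40, i.e. starting by 40 − 8 = day 32.

32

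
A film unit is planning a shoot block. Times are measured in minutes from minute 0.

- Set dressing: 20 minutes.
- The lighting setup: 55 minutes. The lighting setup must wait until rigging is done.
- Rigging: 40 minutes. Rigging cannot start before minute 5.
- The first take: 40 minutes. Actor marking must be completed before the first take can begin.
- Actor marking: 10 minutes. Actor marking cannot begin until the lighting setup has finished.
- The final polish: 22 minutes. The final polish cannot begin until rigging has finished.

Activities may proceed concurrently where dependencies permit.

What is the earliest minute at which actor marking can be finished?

110

After its own release at minute 5, rigging can start at minute 5 and finishes at minute 45.
After rigging (finishes minute 45), the lighting setup can start at minute 45 and finishes at minute 100.
After the lighting setup (finishes minute 100), actor marking can start at minute 100 and finishes at minute 110.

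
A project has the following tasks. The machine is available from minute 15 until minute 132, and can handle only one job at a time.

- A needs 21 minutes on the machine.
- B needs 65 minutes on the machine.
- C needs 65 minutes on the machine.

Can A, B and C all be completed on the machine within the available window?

No

The machine window is 132 − 15 = 117 minutes.
Running back to back, the jobs need 21 + 65 + 65 = 151 minutes on the machine.
Since 151 > 117, they cannot all fit.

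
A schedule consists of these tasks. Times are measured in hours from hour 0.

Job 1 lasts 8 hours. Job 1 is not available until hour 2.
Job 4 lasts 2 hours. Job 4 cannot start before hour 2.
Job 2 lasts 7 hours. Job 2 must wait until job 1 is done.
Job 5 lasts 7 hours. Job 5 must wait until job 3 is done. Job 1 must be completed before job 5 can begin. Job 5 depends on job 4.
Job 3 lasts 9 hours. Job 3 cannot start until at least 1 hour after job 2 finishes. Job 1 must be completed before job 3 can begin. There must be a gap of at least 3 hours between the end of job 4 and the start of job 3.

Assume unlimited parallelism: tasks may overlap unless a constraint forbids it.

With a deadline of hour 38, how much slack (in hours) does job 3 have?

4

Job 4 waits on its own release at hour 2, so it starts at hour 2 and finishes at 2 + 2 = hour 4.
Job 1 waits on its own release at hour 2, so it starts at hour 2 and finishes at 2 + 8 = hour 10.
Job 2 cannot begin until job 1 (finishes hour 10). It runs from hour 10 to 10 + 7 = hour 17.
Job 3 cannot start until job 2 (finishes hour 17, plus 1-hour gap → hour 18); job 1 (finishes hour 10); job 4 (finishes hour 4, plus 3-hour gap → hour 7). The controlling bound is hour 18, so job 3 finishes at 18 + 9 = hour 27.

Working backward from the deadline:
To finish by hour 38, job 5 (duration 7) must start no later than hour 31.
Job 3 must finish before job 5 (must start by hour 31). With a 9-hour duration, job 3 must start by 31 − 9 = hour 22.
So job 3 can start as early as hour 18 and as late as hour 22, giving 22 − 18 = 4 hours of slack.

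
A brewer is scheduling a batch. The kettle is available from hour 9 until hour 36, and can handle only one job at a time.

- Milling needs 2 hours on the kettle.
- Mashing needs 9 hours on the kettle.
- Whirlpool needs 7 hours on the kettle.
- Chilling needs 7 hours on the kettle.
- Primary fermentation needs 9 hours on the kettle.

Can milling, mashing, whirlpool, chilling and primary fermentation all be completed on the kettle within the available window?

The kettle window is 36 − 9 = 27 hours.
Running back to back, the jobs need 2 + 9 + 7 + 7 + 9 = 34 hours on the kettle.
Since 34 > 27, they cannot all fit.

No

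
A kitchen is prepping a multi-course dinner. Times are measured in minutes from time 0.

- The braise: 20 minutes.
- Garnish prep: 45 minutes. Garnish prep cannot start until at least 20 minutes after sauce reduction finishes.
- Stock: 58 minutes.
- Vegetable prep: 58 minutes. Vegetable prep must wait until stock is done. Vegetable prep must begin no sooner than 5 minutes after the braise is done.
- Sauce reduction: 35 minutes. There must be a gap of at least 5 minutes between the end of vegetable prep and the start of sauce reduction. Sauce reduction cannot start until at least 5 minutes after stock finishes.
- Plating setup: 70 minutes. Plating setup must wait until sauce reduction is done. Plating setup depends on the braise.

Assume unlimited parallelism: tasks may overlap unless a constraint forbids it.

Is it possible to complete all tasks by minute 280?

Yes

Nothing blocks the braise, so it runs from minute 0 to minute 20.
Stock can start immediately at minute 0; it finishes at minute 58.
Vegetable prep needs all of stock (finishes minute 58); the braise (finishes minute 20, plus 5-minute gap → minute 25). That puts its earliest start at minute 58; it finishes at 58 + 58 = minute 116.
For sauce reduction: vegetable prep (finishes minute 116, plus 5-minute gap → minute 121); stock (finishes minute 58, plus 5-minute gap → minute 63). Taking the maximum gives a start of minute 121, and it finishes at 121 + 35 = minute 156.
Garnish prep cannot begin until sauce reduction (finishes minute 156, plus 20-minute gap → minute 176). It runs from minute 176 to 176 + 45 = minute 221.
Plating setup has to wait for sauce reduction (finishes minute 156); the braise (finishes minute 20). The latest of these is minute 156, so plating setup runs minute 156 to 156 + 70 = minute 226.
Every task is finished by minute 226, which is no later than the deadline of 280, so the schedule is feasible.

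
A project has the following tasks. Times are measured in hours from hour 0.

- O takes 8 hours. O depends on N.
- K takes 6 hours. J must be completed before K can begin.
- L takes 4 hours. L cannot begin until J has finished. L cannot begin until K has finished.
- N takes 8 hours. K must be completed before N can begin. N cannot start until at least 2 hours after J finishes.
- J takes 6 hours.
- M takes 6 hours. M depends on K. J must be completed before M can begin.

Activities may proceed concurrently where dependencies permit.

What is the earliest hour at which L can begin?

12

Nothing blocks J, so it runs from hour 0 to hour 6.
K cannot begin until J (finishes hour 6). It runs from hour 6 to 6 + 6 = hour 12.
L waits on J (finishes hour 6); K (finishes hour 12). The latest of these is hour 12, which is the earliest L can start.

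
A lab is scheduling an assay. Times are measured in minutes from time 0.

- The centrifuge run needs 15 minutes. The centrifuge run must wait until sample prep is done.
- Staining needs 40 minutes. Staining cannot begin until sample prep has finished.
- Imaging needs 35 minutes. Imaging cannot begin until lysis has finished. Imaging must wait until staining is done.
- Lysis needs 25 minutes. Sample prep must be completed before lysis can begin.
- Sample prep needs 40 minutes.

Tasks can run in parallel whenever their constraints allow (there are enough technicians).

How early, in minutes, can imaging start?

80

Sample prep has no prerequisites, so it starts at minute 0 and finishes at minute 40.
Staining waits on sample prep (finishes minute 40), so it starts at minute 40 and finishes at 40 + 40 = minute 80.
Lysis cannot begin until sample prep (finishes minute 40). It runs from minute 40 to 40 + 25 = minute 65.
Imaging waits on lysis (finishes minute 65); staining (finishes minute 80). The latest of these is minute 80, which is the earliest imaging can start.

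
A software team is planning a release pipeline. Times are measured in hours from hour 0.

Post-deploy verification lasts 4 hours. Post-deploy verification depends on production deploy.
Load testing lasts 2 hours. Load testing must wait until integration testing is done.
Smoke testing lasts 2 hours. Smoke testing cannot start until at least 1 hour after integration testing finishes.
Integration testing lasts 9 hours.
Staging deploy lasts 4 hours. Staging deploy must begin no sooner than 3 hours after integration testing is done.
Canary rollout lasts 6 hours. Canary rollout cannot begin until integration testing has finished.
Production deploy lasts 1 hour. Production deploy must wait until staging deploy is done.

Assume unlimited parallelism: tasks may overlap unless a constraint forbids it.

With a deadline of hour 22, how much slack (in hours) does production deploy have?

1

Integration testing has no prerequisites, so it starts at hour 0 and finishes at hour 9.
Staging deploy waits on integration testing (finishes hour 9, plus 3-hour gap → hour 12), so it starts at hour 12 and finishes at 12 + 4 = hour 16.
After staging deploy (finishes hour 16), production deploy can start at hour 16 and finishes at hour 17.

Working backward from the deadline:
To finish by hour 22, post-deploy verification (duration 4) must start no later than hour 18.
Production deploy must finish before post-deploy verification (must start by hour 18). With a 1-hour duration, production deploy must start by 18 − 1 = hour 17.
So production deploy can start as early as hour 16 and as late as hour 17, giving 17 − 16 = 1 hour of slack.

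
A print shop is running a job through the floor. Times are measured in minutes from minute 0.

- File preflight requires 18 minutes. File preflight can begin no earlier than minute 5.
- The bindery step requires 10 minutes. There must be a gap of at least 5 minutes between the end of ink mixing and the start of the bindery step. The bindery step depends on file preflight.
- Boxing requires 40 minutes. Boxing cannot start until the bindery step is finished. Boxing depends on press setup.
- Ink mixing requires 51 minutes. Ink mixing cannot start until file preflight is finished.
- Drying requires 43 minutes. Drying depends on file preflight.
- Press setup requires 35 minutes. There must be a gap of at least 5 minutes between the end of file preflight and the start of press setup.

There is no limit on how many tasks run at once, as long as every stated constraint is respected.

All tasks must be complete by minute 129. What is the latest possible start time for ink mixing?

Boxing has no dependents, so it just needs to finish by minute 129. Starting by 129 − 40 = minute 89 achieves that.
The bindery step has to be done before boxing (must start by minute 89). That means finishing by minute 89, i.e. starting by 89 − 10 = minute 79.
Since the bindery step (must start by minute 79, minus 5-minute gap → minute 74) depends on it, ink mixing must finish by minute 74. Backing off its 51-minute duration gives a latest start of minute 23.

23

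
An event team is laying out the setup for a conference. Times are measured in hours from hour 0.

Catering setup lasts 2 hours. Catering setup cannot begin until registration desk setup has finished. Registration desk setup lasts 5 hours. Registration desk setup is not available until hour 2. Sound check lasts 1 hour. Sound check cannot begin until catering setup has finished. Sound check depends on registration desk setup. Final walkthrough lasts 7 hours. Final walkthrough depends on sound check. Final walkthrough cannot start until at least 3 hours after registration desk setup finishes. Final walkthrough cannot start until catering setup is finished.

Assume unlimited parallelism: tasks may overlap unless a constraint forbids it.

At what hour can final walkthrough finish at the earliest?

After its own release at hour 2, registration desk setup can start at hour 2 and finishes at hour 7.
Catering setup cannot begin until registration desk setup (finishes hour 7). It runs from hour 7 to 7 + 2 = hour 9.
Sound check has to wait for catering setup (finishes hour 9); registration desk setup (finishes hour 7). The latest of these is hour 9, so sound check runs hour 9 to 9 + 1 = hour 10.
For final walkthrough: sound check (finishes hour 10); registration desk setup (finishes hour 7, plus 3-hour gap → hour 10); catering setup (finishes hour 9). Taking the maximum gives a start of hour 10, and it finishes at 10 + 7 = hour 17.

17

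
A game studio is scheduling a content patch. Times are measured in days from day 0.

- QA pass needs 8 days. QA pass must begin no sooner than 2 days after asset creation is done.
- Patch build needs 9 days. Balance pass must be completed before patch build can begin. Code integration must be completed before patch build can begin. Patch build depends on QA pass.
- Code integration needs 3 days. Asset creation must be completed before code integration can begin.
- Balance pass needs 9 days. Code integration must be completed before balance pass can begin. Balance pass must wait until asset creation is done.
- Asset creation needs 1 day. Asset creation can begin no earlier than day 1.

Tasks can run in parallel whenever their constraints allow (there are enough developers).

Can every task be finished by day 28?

Yes

Asset creation waits on its own release at day 1, so it starts at day 1 and finishes at 1 + 1 = day 2.
QA pass cannot begin until asset creation (finishes day 2, plus 2-day gap → day 4). It runs from day 4 to 4 + 8 = day 12.
Code integration cannot begin until asset creation (finishes day 2). It runs from day 2 to 2 + 3 = day 5.
Balance pass needs all of code integration (finishes day 5); asset creation (finishes day 2). That puts its earliest start at day 5; it finishes at 5 + 9 = day 14.
Patch build has to wait for balance pass (finishes day 14); code integration (finishes day 5); QA pass (finishes day 12). The latest of these is day 14, so patch build runs day 14 to 14 + 9 = day 23.
Every task is finished by day 23, which is no later than the deadline of 28, so the schedule is feasible.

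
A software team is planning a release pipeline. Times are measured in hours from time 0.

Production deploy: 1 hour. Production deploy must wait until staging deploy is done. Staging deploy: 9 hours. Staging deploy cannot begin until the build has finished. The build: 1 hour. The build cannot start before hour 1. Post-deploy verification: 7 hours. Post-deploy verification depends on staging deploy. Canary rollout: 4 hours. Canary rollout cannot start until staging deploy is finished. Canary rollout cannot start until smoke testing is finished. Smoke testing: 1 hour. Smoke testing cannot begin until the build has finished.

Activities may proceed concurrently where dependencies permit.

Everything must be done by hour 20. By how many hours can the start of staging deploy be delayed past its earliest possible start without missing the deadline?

2

The build cannot begin until its own release at hour 1. It runs from hour 1 to 1 + 1 = hour 2.
Staging deploy waits on the build (finishes hour 2), so it starts at hour 2 and finishes at 2 + 9 = hour 11.

Working backward from the deadline:
To finish by hour 20, canary rollout (duration 4) must start no later than hour 16.
Production deploy has no dependents, so it just needs to finish by hour 20. Starting by 20 − 1 = hour 19 achieves that.
Post-deploy verification must finish by hour 20; it takes 7 hours, so it must start by 20 − 7 = hour 13.
Staging deploy must finish in time for canary rollout (must start by hour 16); production deploy (must start by hour 19); post-deploy verification (must start by hour 13). The tightest is hour 13, so staging deploy must start by 13 − 9 = hour 4.
So staging deploy can start as early as hour 2 and as late as hour 4, giving 4 − 2 = 2 hours of slack.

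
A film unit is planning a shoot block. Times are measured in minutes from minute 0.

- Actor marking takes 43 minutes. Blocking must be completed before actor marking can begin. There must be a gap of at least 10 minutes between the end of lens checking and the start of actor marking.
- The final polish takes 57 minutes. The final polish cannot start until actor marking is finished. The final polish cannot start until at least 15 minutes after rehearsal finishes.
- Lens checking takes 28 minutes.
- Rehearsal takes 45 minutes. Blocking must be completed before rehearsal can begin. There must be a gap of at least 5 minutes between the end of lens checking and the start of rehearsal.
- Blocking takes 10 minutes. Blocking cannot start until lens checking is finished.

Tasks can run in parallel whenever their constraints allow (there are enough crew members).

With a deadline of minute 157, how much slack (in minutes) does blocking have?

2

Lens checking can start immediately at minute 0; it finishes at minute 28.
Blocking waits on lens checking (finishes minute 28), so it starts at minute 28 and finishes at 28 + 10 = minute 38.

Working backward from the deadline:
To finish by minute 157, the final polish (duration 57) must start no later than minute 100.
Actor marking feeds into the final polish (must start by minute 100); so actor marking must finish by minute 100 and therefore start by minute 57.
Rehearsal feeds into the final polish (must start by minute 100, minus 15-minute gap → minute 85); so rehearsal must finish by minute 85 and therefore start by minute 40.
Blocking feeds actor marking (must start by minute 57); rehearsal (must start by minute 40). Taking the minimum, blocking must finish by minute 40 and start by 40 − 10 = minute 30.
So blocking can start as early as minute 28 and as late as minute 30, giving 30 − 28 = 2 minutes of slack.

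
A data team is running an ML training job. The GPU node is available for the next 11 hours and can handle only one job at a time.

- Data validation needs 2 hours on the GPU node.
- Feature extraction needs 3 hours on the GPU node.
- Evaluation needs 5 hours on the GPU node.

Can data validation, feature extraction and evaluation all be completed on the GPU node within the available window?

Running back to back, the jobs need 2 + 3 + 5 = 10 hours on the GPU node.
Since 10 ≤ 11, they fit within the window.

Yes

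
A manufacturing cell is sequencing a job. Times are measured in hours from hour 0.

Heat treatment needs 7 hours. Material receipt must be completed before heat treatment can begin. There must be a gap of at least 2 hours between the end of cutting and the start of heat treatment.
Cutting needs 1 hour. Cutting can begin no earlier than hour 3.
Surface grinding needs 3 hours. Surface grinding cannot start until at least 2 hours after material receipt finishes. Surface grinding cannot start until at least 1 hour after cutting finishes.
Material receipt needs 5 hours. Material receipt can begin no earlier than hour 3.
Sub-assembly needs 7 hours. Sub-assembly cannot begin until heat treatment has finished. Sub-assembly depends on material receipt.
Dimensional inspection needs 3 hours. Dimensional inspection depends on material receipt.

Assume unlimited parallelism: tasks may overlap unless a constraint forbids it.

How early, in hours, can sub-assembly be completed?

Cutting cannot begin until its own release at hour 3. It runs from hour 3 to 3 + 1 = hour 4.
Material receipt waits on its own release at hour 3, so it starts at hour 3 and finishes at 3 + 5 = hour 8.
Heat treatment needs all of material receipt (finishes hour 8); cutting (finishes hour 4, plus 2-hour gap → hour 6). That puts its earliest start at hour 8; it finishes at 8 + 7 = hour 15.
Sub-assembly cannot start until heat treatment (finishes hour 15); material receipt (finishes hour 8). The controlling bound is hour 15, so sub-assembly finishes at 15 + 7 = hour 22.

22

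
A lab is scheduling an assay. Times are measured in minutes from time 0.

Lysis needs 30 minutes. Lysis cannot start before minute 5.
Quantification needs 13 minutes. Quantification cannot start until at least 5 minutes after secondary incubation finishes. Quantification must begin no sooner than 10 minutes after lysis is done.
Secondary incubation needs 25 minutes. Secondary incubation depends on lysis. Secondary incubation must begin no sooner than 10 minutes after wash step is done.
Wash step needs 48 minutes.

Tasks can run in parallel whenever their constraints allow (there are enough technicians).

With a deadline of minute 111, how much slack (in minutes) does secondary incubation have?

10

Nothing blocks wash step, so it runs from minute 0 to minute 48.
Lysis cannot begin until its own release at minute 5. It runs from minute 5 to 5 + 30 = minute 35.
For secondary incubation: lysis (finishes minute 35); wash step (finishes minute 48, plus 10-minute gap → minute 58). Taking the maximum gives a start of minute 58, and it finishes at 58 + 25 = minute 83.

Working backward from the deadline:
Nothing follows quantification; the deadline of minute 111 is its only limit. It must start by 111 − 13 = minute 98.
Secondary incubation must finish before quantification (must start by minute 98, minus 5-minute gap → minute 93). With a 25-minute duration, secondary incubation must start by 93 − 25 = minute 68.
So secondary incubation can start as early as minute 58 and as late as minute 68, giving 68 − 58 = 10 minutes of slack.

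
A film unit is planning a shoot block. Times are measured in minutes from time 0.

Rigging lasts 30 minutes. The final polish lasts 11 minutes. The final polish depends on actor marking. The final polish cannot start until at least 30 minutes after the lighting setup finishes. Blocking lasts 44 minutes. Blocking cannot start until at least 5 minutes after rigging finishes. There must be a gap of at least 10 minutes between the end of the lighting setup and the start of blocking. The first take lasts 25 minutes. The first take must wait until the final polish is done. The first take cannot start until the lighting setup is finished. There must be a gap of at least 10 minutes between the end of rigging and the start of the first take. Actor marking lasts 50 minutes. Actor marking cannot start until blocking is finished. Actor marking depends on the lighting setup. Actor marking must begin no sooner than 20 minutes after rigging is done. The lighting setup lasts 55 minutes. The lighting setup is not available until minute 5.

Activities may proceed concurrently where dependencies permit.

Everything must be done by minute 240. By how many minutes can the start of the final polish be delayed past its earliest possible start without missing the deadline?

The lighting setup cannot begin until its own release at minute 5. It runs from minute 5 to 5 + 55 = minute 60.
Rigging can start immediately at minute 0; it finishes at minute 30.
Blocking cannot start until rigging (finishes minute 30, plus 5-minute gap → minute 35); the lighting setup (finishes minute 60, plus 10-minute gap → minute 70). The controlling bound is minute 70, so blocking finishes at 70 + 44 = minute 114.
Actor marking has to wait for blocking (finishes minute 114); the lighting setup (finishes minute 60); rigging (finishes minute 30, plus 20-minute gap → minute 50). The latest of these is minute 114, so actor marking runs minute 114 to 114 + 50 = minute 164.
The final polish cannot start until actor marking (finishes minute 164); the lighting setup (finishes minute 60, plus 30-minute gap → minute 90). The controlling bound is minute 164, so the final polish finishes at 164 + 11 = minute 175.

Working backward from the deadline:
Nothing follows the first take; the deadline of minute 240 is its only limit. It must start by 240 − 25 = minute 215.
The final polish has to be done before the first take (must start by minute 215). That means finishing by minute 215, i.e. starting by 215 − 11 = minute 204.
So the final polish can start as early as minute 164 and as late as minute 204, giving 204 − 164 = 40 minutes of slack.

40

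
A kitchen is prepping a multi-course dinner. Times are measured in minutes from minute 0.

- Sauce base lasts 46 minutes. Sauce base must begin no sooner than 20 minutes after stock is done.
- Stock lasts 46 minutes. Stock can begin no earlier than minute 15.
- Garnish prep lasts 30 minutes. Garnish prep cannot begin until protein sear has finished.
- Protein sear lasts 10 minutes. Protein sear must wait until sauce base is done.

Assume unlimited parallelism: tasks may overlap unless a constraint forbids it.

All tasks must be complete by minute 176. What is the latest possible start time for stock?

24

Garnish prep has no dependents, so it just needs to finish by minute 176. Starting by 176 − 30 = minute 146 achieves that.
Protein sear must finish before garnish prep (must start by minute 146). With a 10-minute duration, protein sear must start by 146 − 10 = minute 136.
Sauce base has to be done before protein sear (must start by minute 136). That means finishing by minute 136, i.e. starting by 136 − 46 = minute 90.
Stock must finish before sauce base (must start by minute 90, minus 20-minute gap → minute 70). With a 46-minute duration, stock must start by 70 − 46 = minute 24.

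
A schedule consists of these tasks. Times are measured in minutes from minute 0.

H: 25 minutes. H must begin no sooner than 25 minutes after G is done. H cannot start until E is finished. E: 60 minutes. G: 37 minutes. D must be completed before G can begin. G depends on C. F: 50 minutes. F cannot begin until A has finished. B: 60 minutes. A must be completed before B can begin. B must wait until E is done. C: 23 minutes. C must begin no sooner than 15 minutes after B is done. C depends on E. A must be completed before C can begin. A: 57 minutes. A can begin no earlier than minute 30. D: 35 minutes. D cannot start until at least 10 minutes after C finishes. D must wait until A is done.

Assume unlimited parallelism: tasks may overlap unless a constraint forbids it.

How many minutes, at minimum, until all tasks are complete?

Nothing blocks E, so it runs from minute 0 to minute 60.
A waits on its own release at minute 30, so it starts at minute 30 and finishes at 30 + 57 = minute 87.
F waits on A (finishes minute 87), so it starts at minute 87 and finishes at 87 + 50 = minute 137.
B cannot start until A (finishes minute 87); E (finishes minute 60). The controlling bound is minute 87, so B finishes at 87 + 60 = minute 147.
C needs all of B (finishes minute 147, plus 15-minute gap → minute 162); E (finishes minute 60); A (finishes minute 87). That puts its earliest start at minute 162; it finishes at 162 + 23 = minute 185.
D has to wait for C (finishes minute 185, plus 10-minute gap → minute 195); A (finishes minute 87). The latest of these is minute 195, so D runs minute 195 to 195 + 35 = minute 230.
G has to wait for D (finishes minute 230); C (finishes minute 185). The latest of these is minute 230, so G runs minute 230 to 230 + 37 = minute 267.
H cannot start until G (finishes minute 267, plus 25-minute gap → minute 292); E (finishes minute 60). The controlling bound is minute 292, so H finishes at 292 + 25 = minute 317.
All tasks are finished once the last one completes. Finish times: A at 87, B at 147, C at 185, D at 230, E at 60, F at 137, G at 267, H at 317. The latest is minute 317.

317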